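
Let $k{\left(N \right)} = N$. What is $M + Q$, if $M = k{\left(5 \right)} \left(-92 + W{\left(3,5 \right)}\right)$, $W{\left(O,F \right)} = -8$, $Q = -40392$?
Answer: $-40892$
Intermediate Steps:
$M = -500$ ($M = 5 \left(-92 - 8\right) = 5 \left(-100\right) = -500$)
$M + Q = -500 - 40392 = -40892$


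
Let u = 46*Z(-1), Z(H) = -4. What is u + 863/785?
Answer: -143577/785 ≈ -182.90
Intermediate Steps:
u = -184 (u = 46*(-4) = -184)
u + 863/785 = -184 + 863/785 = -143577/785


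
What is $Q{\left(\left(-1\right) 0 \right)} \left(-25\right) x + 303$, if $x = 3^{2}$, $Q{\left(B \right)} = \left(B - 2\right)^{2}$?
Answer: $-597$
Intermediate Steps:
$Q{\left(B \right)} = \left(-2 + B\right)^{2}$
$x = 9$
$Q{\left(\left(-1\right) 0 \right)} \left(-25\right) x + 303 = \left(-2 - 0\right)^{2} \left(-25\right) 9 + 303 = \left(-2 + 0\right)^{2} \left(-25\right) 9 + 303 = \left(-2\right)^{2} \left(-25\right) 9 + 303 = 4 \left(-25\right) 9 + 303 = \left(-100\right) 9 + 303 = -900 + 303 = -597$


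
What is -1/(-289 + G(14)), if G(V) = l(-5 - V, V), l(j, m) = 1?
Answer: 1/288 ≈ 0.0034722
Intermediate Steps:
G(V) = 1
-1/(-289 + G(14)) = -1/(-289 + 1) = -1/(-288) = -1*(-1/288) = 1/288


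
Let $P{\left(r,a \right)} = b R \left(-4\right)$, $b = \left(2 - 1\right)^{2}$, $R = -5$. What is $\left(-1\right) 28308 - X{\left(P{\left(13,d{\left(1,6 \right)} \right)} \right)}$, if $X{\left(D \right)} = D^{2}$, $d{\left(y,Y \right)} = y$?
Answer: $-28708$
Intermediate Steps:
$b = 1$ ($b = 1^{2} = 1$)
$P{\left(r,a \right)} = 20$ ($P{\left(r,a \right)} = 1 \left(-5\right) \left(-4\right) = \left(-5\right) \left(-4\right) = 20$)
$\left(-1\right) 28308 - X{\left(P{\left(13,d{\left(1,6 \right)} \right)} \right)} = \left(-1\right) 28308 - 20^{2} = -28308 - 400 = -28708$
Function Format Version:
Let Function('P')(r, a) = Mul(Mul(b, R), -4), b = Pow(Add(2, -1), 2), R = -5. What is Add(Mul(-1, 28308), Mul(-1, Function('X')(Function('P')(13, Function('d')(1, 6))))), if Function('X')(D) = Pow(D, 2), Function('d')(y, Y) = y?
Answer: -28708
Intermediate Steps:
b = 1 (b = Pow(1, 2) = 1)
Function('P')(r, a) = 20 (Function('P')(r, a) = Mul(Mul(1, -5), -4) = Mul(-5, -4) = 20)
Add(Mul(-1, 28308), Mul(-1, Function('X')(Function('P')(13, Function('d')(1, 6))))) = Add(Mul(-1, 28308), Mul(-1, Pow(20, 2))) = Add(-28308, Mul(-1, 400)) = Add(-28308, -400) = -28708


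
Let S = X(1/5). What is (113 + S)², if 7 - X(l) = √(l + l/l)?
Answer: (600 - √30)²/25 ≈ 14138.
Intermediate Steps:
X(l) = 7 - √(1 + l) (X(l) = 7 - √(l + l/l) = 7 - √(l + 1) = 7 - √(1 + l))
S = 7 - √30/5 (S = 7 - √(1 + 1/5) = 7 - √(1 + ⅕) = 7 - √(6/5) = 7 - √30/5 ≈ 5.9046)
(113 + S)² = (113 + (7 - √30/5))² = (120 - √30/5)²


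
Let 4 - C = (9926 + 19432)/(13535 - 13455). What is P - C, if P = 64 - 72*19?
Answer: -37641/40 ≈ -941.03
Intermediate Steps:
P = -1304 (P = 64 - 1368 = -1304)
C = -14519/40 (C = 4 - (9926 + 19432)/(13535 - 13455) = 4 - 29358/80 = 4 - 1*14679/40 = 4 - 14679/40 = -14519/40 ≈ -362.98)
P - C = -1304 - 1*(-14519/40) = -1304 + 14519/40 = -37641/40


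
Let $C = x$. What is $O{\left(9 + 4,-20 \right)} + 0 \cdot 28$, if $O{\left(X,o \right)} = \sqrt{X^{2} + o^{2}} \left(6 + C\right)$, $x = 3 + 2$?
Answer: $11 \sqrt{569} \approx 262.39$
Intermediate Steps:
$x = 5$
$C = 5$
$O{\left(X,o \right)} = 11 \sqrt{X^{2} + o^{2}}$ ($O{\left(X,o \right)} = \sqrt{X^{2} + o^{2}} \left(6 + 5\right) = \sqrt{X^{2} + o^{2}} \cdot 11 = 11 \sqrt{X^{2} + o^{2}}$)
$O{\left(9 + 4,-20 \right)} + 0 \cdot 28 = 11 \sqrt{\left(9 + 4\right)^{2} + \left(-20\right)^{2}} + 0 \cdot 28 = 11 \sqrt{13^{2} + 400} + 0 = 11 \sqrt{169 + 400} + 0 = 11 \sqrt{569} + 0 = 11 \sqrt{569}$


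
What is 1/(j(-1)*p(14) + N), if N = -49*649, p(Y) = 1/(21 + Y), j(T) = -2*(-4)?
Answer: -35/1113027 ≈ -3.1446e-5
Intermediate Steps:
j(T) = 8
N = -31801
1/(j(-1)*p(14) + N) = 1/(8/(21 + 14) - 31801) = 1/(8/35 - 31801) = 1/(-1113027/35) = -35/1113027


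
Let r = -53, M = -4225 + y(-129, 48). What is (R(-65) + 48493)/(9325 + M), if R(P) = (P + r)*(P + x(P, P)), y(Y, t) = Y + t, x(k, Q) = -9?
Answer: 2725/239 ≈ 11.402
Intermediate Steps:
M = -4306 (M = -4225 + (-129 + 48) = -4225 - 81 = -4306)
R(P) = (-53 + P)*(-9 + P) (R(P) = (P - 53)*(P - 9) = (-53 + P)*(-9 + P))
(R(-65) + 48493)/(9325 + M) = ((477 + (-65)² - 62*(-65)) + 48493)/(9325 - 4306) = ((477 + 4225 + 4030) + 48493)/5019 = (8732 + 48493)*(1/5019) = 57225*(1/5019) = 2725/239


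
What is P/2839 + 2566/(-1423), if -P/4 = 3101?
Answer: -24935766/4039897 ≈ -6.1724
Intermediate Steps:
P = -12404 (P = -4*3101 = -12404)
P/2839 + 2566/(-1423) = -12404/2839 + 2566/(-1423) = -12404*1/2839 + 2566*(-1/1423) = -12404/2839 - 2566/1423 = -24935766/4039897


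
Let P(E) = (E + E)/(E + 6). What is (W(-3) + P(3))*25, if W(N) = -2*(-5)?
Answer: 800/3 ≈ 266.67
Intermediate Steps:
W(N) = 10
P(E) = 2*E/(6 + E) (P(E) = (2*E)/(6 + E) = 2*E/(6 + E))
(W(-3) + P(3))*25 = (10 + 2*3/(6 + 3))*25 = (10 + 2*3/9)*25 = (10 + 2*3*(⅑))*25 = (10 + ⅔)*25 = (32/3)*25 = 800/3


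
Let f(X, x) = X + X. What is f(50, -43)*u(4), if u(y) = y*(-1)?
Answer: -400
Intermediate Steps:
f(X, x) = 2*X
u(y) = -y
f(50, -43)*u(4) = (2*50)*(-1*4) = 100*(-4) = -400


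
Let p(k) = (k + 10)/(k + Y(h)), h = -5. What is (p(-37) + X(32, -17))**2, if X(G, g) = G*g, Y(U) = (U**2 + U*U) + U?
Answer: 19175641/64 ≈ 2.9962e+5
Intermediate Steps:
Y(U) = U + 2*U**2 (Y(U) = (U**2 + U**2) + U = 2*U**2 + U = U + 2*U**2)
p(k) = (10 + k)/(45 + k) (p(k) = (k + 10)/(k - 5*(1 + 2*(-5))) = (10 + k)/(k - 5*(1 - 10)) = (10 + k)/(k - 5*(-9)) = (10 + k)/(k + 45) = (10 + k)/(45 + k))
(p(-37) + X(32, -17))**2 = ((10 - 37)/(45 - 37) + 32*(-17))**2 = (-27/8 - 544)**2 = (-4379/8)**2 = 19175641/64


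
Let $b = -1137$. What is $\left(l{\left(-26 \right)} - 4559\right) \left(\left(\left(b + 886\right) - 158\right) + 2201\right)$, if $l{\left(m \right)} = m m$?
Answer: $-6958336$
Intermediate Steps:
$l{\left(m \right)} = m^{2}$
$\left(l{\left(-26 \right)} - 4559\right) \left(\left(\left(b + 886\right) - 158\right) + 2201\right) = \left(\left(-26\right)^{2} - 4559\right) \left(\left(\left(-1137 + 886\right) - 158\right) + 2201\right) = \left(676 - 4559\right) \left(\left(-251 - 158\right) + 2201\right) = - 3883 \left(-409 + 2201\right) = \left(-3883\right) 1792 = -6958336$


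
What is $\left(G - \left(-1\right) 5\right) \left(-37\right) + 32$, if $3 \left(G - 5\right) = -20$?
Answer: $- \frac{274}{3} \approx -91.333$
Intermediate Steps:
$G = - \frac{5}{3}$ ($G = 5 + \frac{1}{3} \left(-20\right) = 5 - \frac{20}{3} = - \frac{5}{3} \approx -1.6667$)
$\left(G - \left(-1\right) 5\right) \left(-37\right) + 32 = \left(- \frac{5}{3} - \left(-1\right) 5\right) \left(-37\right) + 32 = \left(- \frac{5}{3} - -5\right) \left(-37\right) + 32 = \left(- \frac{5}{3} + 5\right) \left(-37\right) + 32 = \frac{10}{3} \left(-37\right) + 32 = - \frac{370}{3} + 32 = - \frac{274}{3}$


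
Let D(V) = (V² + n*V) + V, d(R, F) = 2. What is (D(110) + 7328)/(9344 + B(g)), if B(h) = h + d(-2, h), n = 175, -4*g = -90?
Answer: 77576/18737 ≈ 4.1403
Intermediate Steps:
g = 45/2 (g = -¼*(-90) = 45/2 ≈ 22.500)
D(V) = V² + 176*V (D(V) = (V² + 175*V) + V = V² + 176*V)
B(h) = 2 + h (B(h) = h + 2 = 2 + h)
(D(110) + 7328)/(9344 + B(g)) = (110*(176 + 110) + 7328)/(9344 + (2 + 45/2)) = (110*286 + 7328)/(9344 + 49/2) = (31460 + 7328)/(18737/2) = 38788*(2/18737) = 77576/18737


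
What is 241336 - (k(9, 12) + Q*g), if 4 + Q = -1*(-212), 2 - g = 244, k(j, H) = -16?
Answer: 291688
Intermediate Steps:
g = -242 (g = 2 - 1*244 = 2 - 244 = -242)
Q = 208 (Q = -4 - 1*(-212) = -4 + 212 = 208)
241336 - (k(9, 12) + Q*g) = 241336 - (-16 + 208*(-242)) = 241336 - (-16 - 50336) = 241336 - 1*(-50352) = 241336 + 50352 = 291688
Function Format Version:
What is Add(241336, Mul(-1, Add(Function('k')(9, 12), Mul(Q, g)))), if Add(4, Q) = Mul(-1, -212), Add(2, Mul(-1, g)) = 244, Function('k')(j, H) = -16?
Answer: 291688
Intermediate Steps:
g = -242 (g = Add(2, Mul(-1, 244)) = Add(2, -244) = -242)
Q = 208 (Q = Add(-4, Mul(-1, -212)) = Add(-4, 212) = 208)
Add(241336, Mul(-1, Add(Function('k')(9, 12), Mul(Q, g)))) = Add(241336, Mul(-1, Add(-16, Mul(208, -242)))) = Add(241336, Mul(-1, Add(-16, -50336))) = Add(241336, Mul(-1, -50352)) = Add(241336, 50352) = 291688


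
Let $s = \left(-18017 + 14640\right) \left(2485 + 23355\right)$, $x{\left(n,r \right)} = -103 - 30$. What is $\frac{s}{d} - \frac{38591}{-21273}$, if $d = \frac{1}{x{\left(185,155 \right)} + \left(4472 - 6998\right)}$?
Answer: $\frac{705135544843193}{3039} \approx 2.3203 \cdot 10^{11}$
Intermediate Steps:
$x{\left(n,r \right)} = -133$
$s = -87261680$ ($s = \left(-3377\right) 25840 = -87261680$)
$d = - \frac{1}{2659}$ ($d = \frac{1}{-133 + \left(4472 - 6998\right)} = \frac{1}{-133 - 2526} = \frac{1}{-2659} = - \frac{1}{2659} \approx -0.00037608$)
$\frac{s}{d} - \frac{38591}{-21273} = - \frac{87261680}{- \frac{1}{2659}} - \frac{38591}{-21273} = \left(-87261680\right) \left(-2659\right) - - \frac{5513}{3039} = 232028807120 + \frac{5513}{3039} = \frac{705135544843193}{3039}$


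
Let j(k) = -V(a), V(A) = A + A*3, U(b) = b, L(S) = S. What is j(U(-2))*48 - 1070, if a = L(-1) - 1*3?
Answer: -302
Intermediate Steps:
a = -4 (a = -1 - 1*3 = -1 - 3 = -4)
V(A) = 4*A (V(A) = A + 3*A = 4*A)
j(k) = 16 (j(k) = -4*(-4) = -1*(-16) = 16)
j(U(-2))*48 - 1070 = 16*48 - 1070 = 768 - 1070 = -302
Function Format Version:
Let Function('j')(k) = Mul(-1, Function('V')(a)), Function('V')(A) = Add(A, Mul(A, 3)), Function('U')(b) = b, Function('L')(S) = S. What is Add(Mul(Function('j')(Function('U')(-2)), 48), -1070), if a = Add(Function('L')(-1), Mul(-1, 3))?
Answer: -302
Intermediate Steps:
a = -4 (a = Add(-1, Mul(-1, 3)) = Add(-1, -3) = -4)
Function('V')(A) = Mul(4, A) (Function('V')(A) = Add(A, Mul(3, A)) = Mul(4, A))
Function('j')(k) = 16 (Function('j')(k) = Mul(-1, Mul(4, -4)) = Mul(-1, -16) = 16)
Add(Mul(Function('j')(Function('U')(-2)), 48), -1070) = Add(Mul(16, 48), -1070) = Add(768, -1070) = -302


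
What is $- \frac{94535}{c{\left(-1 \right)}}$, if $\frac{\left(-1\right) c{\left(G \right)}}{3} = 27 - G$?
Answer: $\frac{13505}{12} \approx 1125.4$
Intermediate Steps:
$c{\left(G \right)} = -81 + 3 G$ ($c{\left(G \right)} = - 3 \left(27 - G\right) = -81 + 3 G$)
$- \frac{94535}{c{\left(-1 \right)}} = - \frac{94535}{-81 + 3 \left(-1\right)} = - \frac{94535}{-81 - 3} = - \frac{94535}{-84} = \left(-94535\right) \left(- \frac{1}{84}\right) = \frac{13505}{12}$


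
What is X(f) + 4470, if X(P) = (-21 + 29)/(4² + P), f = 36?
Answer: 58112/13 ≈ 4470.2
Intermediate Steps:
X(P) = 8/(16 + P)
X(f) + 4470 = 8/(16 + 36) + 4470 = 8/52 + 4470 = 8*(1/52) + 4470 = 2/13 + 4470 = 58112/13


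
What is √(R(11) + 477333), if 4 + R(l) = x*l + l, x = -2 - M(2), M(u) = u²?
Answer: √477274 ≈ 690.85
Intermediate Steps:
x = -6 (x = -2 - 1*2² = -2 - 1*4 = -2 - 4 = -6)
R(l) = -4 - 5*l (R(l) = -4 + (-6*l + l) = -4 - 5*l)
√(R(11) + 477333) = √((-4 - 5*11) + 477333) = √((-4 - 55) + 477333) = √(-59 + 477333) = √477274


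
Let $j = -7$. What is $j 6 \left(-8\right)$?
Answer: $336$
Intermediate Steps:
$j 6 \left(-8\right) = \left(-7\right) 6 \left(-8\right) = \left(-42\right) \left(-8\right) = 336$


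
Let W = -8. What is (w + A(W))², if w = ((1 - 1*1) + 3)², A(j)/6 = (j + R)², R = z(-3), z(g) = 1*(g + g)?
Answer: 1404225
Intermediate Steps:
z(g) = 2*g (z(g) = 1*(2*g) = 2*g)
R = -6 (R = 2*(-3) = -6)
A(j) = 6*(-6 + j)² (A(j) = 6*(j - 6)² = 6*(-6 + j)²)
w = 9 (w = ((1 - 1) + 3)² = (0 + 3)² = 3² = 9)
(w + A(W))² = (9 + 6*(-6 - 8)²)² = (9 + 6*(-14)²)² = (9 + 6*196)² = (9 + 1176)² = 1185² = 1404225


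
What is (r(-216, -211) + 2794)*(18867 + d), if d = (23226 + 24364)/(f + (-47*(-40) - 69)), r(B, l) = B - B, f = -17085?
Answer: 402513374296/7637 ≈ 5.2706e+7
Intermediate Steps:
r(B, l) = 0
d = -23795/7637 (d = (23226 + 24364)/(-17085 + (-47*(-40) - 69)) = 47590/(-17085 + (1880 - 69)) = 47590/(-17085 + 1811) = 47590/(-15274) = 47590*(-1/15274) = -23795/7637 ≈ -3.1158)
(r(-216, -211) + 2794)*(18867 + d) = (0 + 2794)*(18867 - 23795/7637) = 2794*(144063484/7637) = 402513374296/7637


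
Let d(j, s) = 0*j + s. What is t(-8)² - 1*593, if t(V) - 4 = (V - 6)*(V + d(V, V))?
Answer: 51391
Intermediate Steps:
d(j, s) = s (d(j, s) = 0 + s = s)
t(V) = 4 + 2*V*(-6 + V) (t(V) = 4 + (V - 6)*(V + V) = 4 + (-6 + V)*(2*V) = 4 + 2*V*(-6 + V))
t(-8)² - 1*593 = (4 - 12*(-8) + 2*(-8)²)² - 1*593 = (4 + 96 + 2*64)² - 593 = (4 + 96 + 128)² - 593 = 228² - 593 = 51984 - 593 = 51391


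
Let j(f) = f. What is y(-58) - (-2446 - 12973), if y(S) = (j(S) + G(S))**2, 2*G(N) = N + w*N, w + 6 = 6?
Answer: 22988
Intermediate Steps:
w = 0 (w = -6 + 6 = 0)
G(N) = N/2 (G(N) = (N + 0*N)/2 = (N + 0)/2 = N/2)
y(S) = 9*S**2/4 (y(S) = (S + S/2)**2 = (3*S/2)**2 = 9*S**2/4)
y(-58) - (-2446 - 12973) = (9/4)*(-58)**2 - (-2446 - 12973) = (9/4)*3364 - 1*(-15419) = 7569 + 15419 = 22988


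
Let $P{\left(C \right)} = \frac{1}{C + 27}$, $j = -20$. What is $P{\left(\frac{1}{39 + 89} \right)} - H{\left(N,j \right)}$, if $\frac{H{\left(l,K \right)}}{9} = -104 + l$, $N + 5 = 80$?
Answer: $\frac{902405}{3457} \approx 261.04$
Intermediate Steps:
$N = 75$ ($N = -5 + 80 = 75$)
$P{\left(C \right)} = \frac{1}{27 + C}$
$H{\left(l,K \right)} = -936 + 9 l$ ($H{\left(l,K \right)} = 9 \left(-104 + l\right) = -936 + 9 l$)
$P{\left(\frac{1}{39 + 89} \right)} - H{\left(N,j \right)} = \frac{1}{27 + \frac{1}{39 + 89}} - \left(-936 + 9 \cdot 75\right) = \frac{1}{27 + \frac{1}{128}} - \left(-936 + 675\right) = \frac{1}{27 + \frac{1}{128}} - -261 = \frac{1}{\frac{3457}{128}} + 261 = \frac{128}{3457} + 261 = \frac{902405}{3457}$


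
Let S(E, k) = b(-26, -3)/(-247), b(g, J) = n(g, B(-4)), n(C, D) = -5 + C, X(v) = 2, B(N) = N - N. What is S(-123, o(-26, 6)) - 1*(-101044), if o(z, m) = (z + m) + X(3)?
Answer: 24957899/247 ≈ 1.0104e+5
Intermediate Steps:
B(N) = 0
b(g, J) = -5 + g
o(z, m) = 2 + m + z (o(z, m) = (z + m) + 2 = (m + z) + 2 = 2 + m + z)
S(E, k) = 31/247 (S(E, k) = (-5 - 26)/(-247) = -31*(-1/247) = 31/247)
S(-123, o(-26, 6)) - 1*(-101044) = 31/247 - 1*(-101044) = 31/247 + 101044 = 24957899/247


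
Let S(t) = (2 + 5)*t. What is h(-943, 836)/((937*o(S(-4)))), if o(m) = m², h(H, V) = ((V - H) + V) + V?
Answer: 493/104944 ≈ 0.0046977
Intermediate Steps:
S(t) = 7*t
h(H, V) = -H + 3*V (h(H, V) = (-H + 2*V) + V = -H + 3*V)
h(-943, 836)/((937*o(S(-4)))) = (-1*(-943) + 3*836)/((937*(7*(-4))²)) = (943 + 2508)/((937*(-28)²)) = 3451/((937*784)) = 3451/734608 = 3451*(1/734608) = 493/104944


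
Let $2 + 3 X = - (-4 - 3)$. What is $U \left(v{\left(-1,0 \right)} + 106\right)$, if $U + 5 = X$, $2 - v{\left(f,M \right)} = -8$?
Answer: $- \frac{1160}{3} \approx -386.67$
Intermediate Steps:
$X = \frac{5}{3}$ ($X = - \frac{2}{3} + \frac{\left(-1\right) \left(-4 - 3\right)}{3} = - \frac{2}{3} + \frac{\left(-1\right) \left(-7\right)}{3} = - \frac{2}{3} + \frac{1}{3} \cdot 7 = - \frac{2}{3} + \frac{7}{3} = \frac{5}{3} \approx 1.6667$)
$v{\left(f,M \right)} = 10$ ($v{\left(f,M \right)} = 2 - -8 = 2 + 8 = 10$)
$U = - \frac{10}{3}$ ($U = -5 + \frac{5}{3} = - \frac{10}{3} \approx -3.3333$)
$U \left(v{\left(-1,0 \right)} + 106\right) = - \frac{10 \left(10 + 106\right)}{3} = \left(- \frac{10}{3}\right) 116 = - \frac{1160}{3}$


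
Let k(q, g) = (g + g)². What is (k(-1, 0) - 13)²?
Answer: 169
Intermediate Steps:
k(q, g) = 4*g² (k(q, g) = (2*g)² = 4*g²)
(k(-1, 0) - 13)² = (4*0² - 13)² = (4*0 - 13)² = (0 - 13)² = (-13)² = 169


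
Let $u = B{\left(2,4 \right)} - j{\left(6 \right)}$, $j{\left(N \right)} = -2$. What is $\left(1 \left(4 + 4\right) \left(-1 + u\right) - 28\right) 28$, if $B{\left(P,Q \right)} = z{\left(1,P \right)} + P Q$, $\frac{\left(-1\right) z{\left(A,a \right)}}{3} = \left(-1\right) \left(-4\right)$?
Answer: $-1456$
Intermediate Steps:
$z{\left(A,a \right)} = -12$ ($z{\left(A,a \right)} = - 3 \left(\left(-1\right) \left(-4\right)\right) = \left(-3\right) 4 = -12$)
$B{\left(P,Q \right)} = -12 + P Q$
$u = -2$ ($u = \left(-12 + 2 \cdot 4\right) - -2 = \left(-12 + 8\right) + 2 = -4 + 2 = -2$)
$\left(1 \left(4 + 4\right) \left(-1 + u\right) - 28\right) 28 = \left(1 \left(4 + 4\right) \left(-1 - 2\right) - 28\right) 28 = \left(1 \cdot 8 \left(-3\right) - 28\right) 28 = \left(8 \left(-3\right) - 28\right) 28 = \left(-24 - 28\right) 28 = \left(-52\right) 28 = -1456$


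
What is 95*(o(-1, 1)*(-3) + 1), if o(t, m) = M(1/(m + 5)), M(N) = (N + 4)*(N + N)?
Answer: -1805/6 ≈ -300.83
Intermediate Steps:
M(N) = 2*N*(4 + N) (M(N) = (4 + N)*(2*N) = 2*N*(4 + N))
o(t, m) = 2*(4 + 1/(5 + m))/(5 + m) (o(t, m) = 2*(4 + 1/(m + 5))/(m + 5) = 2*(4 + 1/(5 + m))/(5 + m))
95*(o(-1, 1)*(-3) + 1) = 95*((2*(21 + 4*1)/(5 + 1)²)*(-3) + 1) = 95*((2*(21 + 4)/6²)*(-3) + 1) = 95*((2*(1/36)*25)*(-3) + 1) = 95*((25/18)*(-3) + 1) = 95*(-25/6 + 1) = 95*(-19/6) = -1805/6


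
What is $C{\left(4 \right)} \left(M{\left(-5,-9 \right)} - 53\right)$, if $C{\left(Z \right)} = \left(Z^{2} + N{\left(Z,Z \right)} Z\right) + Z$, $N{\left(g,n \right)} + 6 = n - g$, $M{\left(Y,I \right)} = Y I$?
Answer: $32$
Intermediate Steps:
$M{\left(Y,I \right)} = I Y$
$N{\left(g,n \right)} = -6 + n - g$ ($N{\left(g,n \right)} = -6 - \left(g - n\right) = -6 + n - g$)
$C{\left(Z \right)} = Z^{2} - 5 Z$ ($C{\left(Z \right)} = \left(Z^{2} + \left(-6 + Z - Z\right) Z\right) + Z = \left(Z^{2} - 6 Z\right) + Z = Z^{2} - 5 Z$)
$C{\left(4 \right)} \left(M{\left(-5,-9 \right)} - 53\right) = 4 \left(-5 + 4\right) \left(\left(-9\right) \left(-5\right) - 53\right) = 4 \left(-1\right) \left(45 - 53\right) = \left(-4\right) \left(-8\right) = 32$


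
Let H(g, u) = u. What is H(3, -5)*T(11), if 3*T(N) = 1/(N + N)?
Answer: -5/66 ≈ -0.075758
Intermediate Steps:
T(N) = 1/(6*N) (T(N) = 1/(3*(N + N)) = 1/(3*((2*N))) = (1/(2*N))/3 = 1/(6*N))
H(3, -5)*T(11) = -5/(6*11) = -5*1/66 = -5/66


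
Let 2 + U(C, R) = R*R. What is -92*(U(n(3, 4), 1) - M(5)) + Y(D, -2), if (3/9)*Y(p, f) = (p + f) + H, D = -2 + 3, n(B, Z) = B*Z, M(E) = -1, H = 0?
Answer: -3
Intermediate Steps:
D = 1
Y(p, f) = 3*f + 3*p (Y(p, f) = 3*((p + f) + 0) = 3*((f + p) + 0) = 3*(f + p) = 3*f + 3*p)
U(C, R) = -2 + R**2 (U(C, R) = -2 + R*R = -2 + R**2)
-92*(U(n(3, 4), 1) - M(5)) + Y(D, -2) = -92*((-2 + 1**2) - 1*(-1)) + (3*(-2) + 3*1) = -92*((-2 + 1) + 1) + (-6 + 3) = -92*(-1 + 1) - 3 = -92*0 - 3 = 0 - 3 = -3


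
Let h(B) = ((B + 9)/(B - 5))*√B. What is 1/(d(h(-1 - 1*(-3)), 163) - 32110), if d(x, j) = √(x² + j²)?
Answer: -288990/9279229537 - 3*√239363/9279229537 ≈ -3.1302e-5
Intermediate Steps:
h(B) = √B*(9 + B)/(-5 + B) (h(B) = ((9 + B)/(-5 + B))*√B = √B*(9 + B)/(-5 + B))
d(x, j) = √(j² + x²)
1/(d(h(-1 - 1*(-3)), 163) - 32110) = 1/(√(163² + (√(-1 - 1*(-3))*(9 + (-1 - 1*(-3)))/(-5 + (-1 - 1*(-3))))²) - 32110) = 1/(√(26569 + (√(-1 + 3)*(9 + (-1 + 3))/(-5 + (-1 + 3)))²) - 32110) = 1/(√(26569 + (√2*(9 + 2)/(-5 + 2))²) - 32110) = 1/(√(26569 + (√2*11/(-3))²) - 32110) = 1/(√(26569 + (√2*(-⅓)*11)²) - 32110) = 1/(√(26569 + (-11*√2/3)²) - 32110) = 1/(√(26569 + 242/9) - 32110) = 1/(√(239363/9) - 32110) = 1/(√239363/3 - 32110) = 1/(-32110 + √239363/3)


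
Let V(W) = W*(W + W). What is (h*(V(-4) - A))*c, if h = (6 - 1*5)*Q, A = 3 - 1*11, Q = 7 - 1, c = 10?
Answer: 2400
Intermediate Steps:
V(W) = 2*W² (V(W) = W*(2*W) = 2*W²)
Q = 6
A = -8 (A = 3 - 11 = -8)
h = 6 (h = (6 - 1*5)*6 = (6 - 5)*6 = 1*6 = 6)
(h*(V(-4) - A))*c = (6*(2*(-4)² - 1*(-8)))*10 = (6*(2*16 + 8))*10 = (6*(32 + 8))*10 = (6*40)*10 = 240*10 = 2400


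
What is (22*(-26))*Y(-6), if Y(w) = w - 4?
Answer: 5720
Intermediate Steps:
Y(w) = -4 + w
(22*(-26))*Y(-6) = (22*(-26))*(-4 - 6) = -572*(-10) = 5720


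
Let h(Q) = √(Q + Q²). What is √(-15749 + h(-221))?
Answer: √(-15749 + 2*√12155) ≈ 124.61*I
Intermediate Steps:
√(-15749 + h(-221)) = √(-15749 + √(-221*(1 - 221))) = √(-15749 + √(-221*(-220))) = √(-15749 + √48620) = √(-15749 + 2*√12155)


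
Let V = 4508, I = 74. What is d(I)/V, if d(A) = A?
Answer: 37/2254 ≈ 0.016415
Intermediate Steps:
d(I)/V = 74/4508 = 74*(1/4508) = 37/2254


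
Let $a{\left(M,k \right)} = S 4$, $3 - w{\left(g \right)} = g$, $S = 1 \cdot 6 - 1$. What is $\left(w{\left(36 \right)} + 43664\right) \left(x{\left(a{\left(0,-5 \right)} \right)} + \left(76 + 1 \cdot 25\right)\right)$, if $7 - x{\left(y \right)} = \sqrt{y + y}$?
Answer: $4712148 - 87262 \sqrt{10} \approx 4.4362 \cdot 10^{6}$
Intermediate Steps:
$S = 5$ ($S = 6 - 1 = 5$)
$w{\left(g \right)} = 3 - g$
$a{\left(M,k \right)} = 20$ ($a{\left(M,k \right)} = 5 \cdot 4 = 20$)
$x{\left(y \right)} = 7 - \sqrt{2} \sqrt{y}$ ($x{\left(y \right)} = 7 - \sqrt{y + y} = 7 - \sqrt{2 y} = 7 - \sqrt{2} \sqrt{y}$)
$\left(w{\left(36 \right)} + 43664\right) \left(x{\left(a{\left(0,-5 \right)} \right)} + \left(76 + 1 \cdot 25\right)\right) = \left(\left(3 - 36\right) + 43664\right) \left(\left(7 - \sqrt{2} \sqrt{20}\right) + \left(76 + 1 \cdot 25\right)\right) = \left(\left(3 - 36\right) + 43664\right) \left(\left(7 - \sqrt{2} \cdot 2 \sqrt{5}\right) + \left(76 + 25\right)\right) = \left(-33 + 43664\right) \left(\left(7 - 2 \sqrt{10}\right) + 101\right) = 43631 \left(108 - 2 \sqrt{10}\right) = 4712148 - 87262 \sqrt{10}$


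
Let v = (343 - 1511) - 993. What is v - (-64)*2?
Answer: -2033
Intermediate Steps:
v = -2161 (v = -1168 - 993 = -2161)
v - (-64)*2 = -2161 - (-64)*2 = -2161 - 1*(-128) = -2161 + 128 = -2033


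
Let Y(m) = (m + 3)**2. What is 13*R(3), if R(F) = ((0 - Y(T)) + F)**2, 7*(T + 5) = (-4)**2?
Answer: 265837/2401 ≈ 110.72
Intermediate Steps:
T = -19/7 (T = -5 + (1/7)*(-4)**2 = -5 + (1/7)*16 = -5 + 16/7 = -19/7 ≈ -2.7143)
Y(m) = (3 + m)**2
R(F) = (-4/49 + F)**2 (R(F) = ((0 - (3 - 19/7)**2) + F)**2 = ((0 - (2/7)**2) + F)**2 = ((0 - 1*4/49) + F)**2 = ((0 - 4/49) + F)**2 = (-4/49 + F)**2)
13*R(3) = 13*((-4 + 49*3)**2/2401) = 13*((-4 + 147)**2/2401) = 13*((1/2401)*143**2) = 13*((1/2401)*20449) = 13*(20449/2401) = 265837/2401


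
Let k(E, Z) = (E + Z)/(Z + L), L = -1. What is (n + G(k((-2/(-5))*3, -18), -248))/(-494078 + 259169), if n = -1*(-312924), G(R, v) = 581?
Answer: -313505/234909 ≈ -1.3346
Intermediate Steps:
k(E, Z) = (E + Z)/(-1 + Z) (k(E, Z) = (E + Z)/(Z - 1) = (E + Z)/(-1 + Z))
n = 312924
(n + G(k((-2/(-5))*3, -18), -248))/(-494078 + 259169) = (312924 + 581)/(-494078 + 259169) = 313505/(-234909) = 313505*(-1/234909) = -313505/234909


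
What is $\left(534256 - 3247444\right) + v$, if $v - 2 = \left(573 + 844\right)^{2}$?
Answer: $-705297$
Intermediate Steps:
$v = 2007891$ ($v = 2 + \left(573 + 844\right)^{2} = 2 + 1417^{2} = 2 + 2007889 = 2007891$)
$\left(534256 - 3247444\right) + v = \left(534256 - 3247444\right) + 2007891 = -2713188 + 2007891 = -705297$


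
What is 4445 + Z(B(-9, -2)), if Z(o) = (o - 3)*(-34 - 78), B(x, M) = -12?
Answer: 6125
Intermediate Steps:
Z(o) = 336 - 112*o (Z(o) = (-3 + o)*(-112) = 336 - 112*o)
4445 + Z(B(-9, -2)) = 4445 + (336 - 112*(-12)) = 4445 + (336 + 1344) = 4445 + 1680 = 6125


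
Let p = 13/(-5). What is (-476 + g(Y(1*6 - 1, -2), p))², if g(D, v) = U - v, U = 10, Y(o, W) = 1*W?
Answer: 5368489/25 ≈ 2.1474e+5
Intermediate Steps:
Y(o, W) = W
p = -13/5 (p = 13*(-⅕) = -13/5 ≈ -2.6000)
g(D, v) = 10 - v
(-476 + g(Y(1*6 - 1, -2), p))² = (-476 + (10 - 1*(-13/5)))² = (-476 + (10 + 13/5))² = (-476 + 63/5)² = (-2317/5)² = 5368489/25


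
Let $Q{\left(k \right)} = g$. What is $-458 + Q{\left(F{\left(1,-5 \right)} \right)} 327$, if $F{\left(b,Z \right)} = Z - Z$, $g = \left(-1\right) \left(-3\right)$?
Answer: $523$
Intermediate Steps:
$g = 3$
$F{\left(b,Z \right)} = 0$
$Q{\left(k \right)} = 3$
$-458 + Q{\left(F{\left(1,-5 \right)} \right)} 327 = -458 + 3 \cdot 327 = -458 + 981 = 523$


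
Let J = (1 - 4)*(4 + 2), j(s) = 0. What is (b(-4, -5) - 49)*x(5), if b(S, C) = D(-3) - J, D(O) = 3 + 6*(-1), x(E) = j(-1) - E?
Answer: 170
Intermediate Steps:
x(E) = -E (x(E) = 0 - E = -E)
D(O) = -3 (D(O) = 3 - 6 = -3)
J = -18 (J = -3*6 = -18)
b(S, C) = 15 (b(S, C) = -3 - 1*(-18) = -3 + 18 = 15)
(b(-4, -5) - 49)*x(5) = (15 - 49)*(-1*5) = -34*(-5) = 170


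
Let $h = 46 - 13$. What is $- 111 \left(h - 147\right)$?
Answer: $12654$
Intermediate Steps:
$h = 33$ ($h = 46 - 13 = 33$)
$- 111 \left(h - 147\right) = - 111 \left(33 - 147\right) = \left(-111\right) \left(-114\right) = 12654$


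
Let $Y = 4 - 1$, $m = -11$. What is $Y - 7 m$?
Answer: $80$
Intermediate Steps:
$Y = 3$ ($Y = 4 - 1 = 3$)
$Y - 7 m = 3 - -77 = 3 + 77 = 80$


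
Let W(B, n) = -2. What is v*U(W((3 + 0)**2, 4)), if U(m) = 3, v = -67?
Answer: -201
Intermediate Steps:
v*U(W((3 + 0)**2, 4)) = -67*3 = -201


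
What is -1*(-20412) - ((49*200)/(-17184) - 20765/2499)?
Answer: 12179584391/596428 ≈ 20421.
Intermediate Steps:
-1*(-20412) - ((49*200)/(-17184) - 20765/2499) = 20412 - (9800*(-1/17184) - 20765*1/2499) = 20412 - (-1225/2148 - 20765/2499) = 20412 - 1*(-5296055/596428) = 20412 + 5296055/596428 = 12179584391/596428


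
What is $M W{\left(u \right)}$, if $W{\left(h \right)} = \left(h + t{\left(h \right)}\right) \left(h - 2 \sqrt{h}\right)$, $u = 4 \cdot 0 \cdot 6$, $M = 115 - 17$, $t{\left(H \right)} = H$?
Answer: $0$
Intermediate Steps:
$M = 98$
$u = 0$ ($u = 0 \cdot 6 = 0$)
$W{\left(h \right)} = 2 h \left(h - 2 \sqrt{h}\right)$ ($W{\left(h \right)} = \left(h + h\right) \left(h - 2 \sqrt{h}\right) = 2 h \left(h - 2 \sqrt{h}\right)$)
$M W{\left(u \right)} = 98 \left(- 4 \cdot 0^{\frac{3}{2}} + 2 \cdot 0^{2}\right) = 98 \left(\left(-4\right) 0 + 2 \cdot 0\right) = 98 \left(0 + 0\right) = 98 \cdot 0 = 0$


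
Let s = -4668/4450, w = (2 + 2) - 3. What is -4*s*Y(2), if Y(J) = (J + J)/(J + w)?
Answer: 12448/2225 ≈ 5.5946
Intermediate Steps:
w = 1 (w = 4 - 3 = 1)
s = -2334/2225 (s = -4668*1/4450 = -2334/2225 ≈ -1.0490)
Y(J) = 2*J/(1 + J) (Y(J) = (J + J)/(J + 1) = (2*J)/(1 + J) = 2*J/(1 + J))
-4*s*Y(2) = -(-9336)*2*2/(1 + 2)/2225 = -(-9336)*2*2/3/2225 = -(-9336)*2*2*(1/3)/2225 = -(-9336)*4/(2225*3) = -4*(-3112/2225) = 12448/2225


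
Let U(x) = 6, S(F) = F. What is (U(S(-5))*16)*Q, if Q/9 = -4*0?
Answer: 0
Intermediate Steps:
Q = 0 (Q = 9*(-4*0) = 9*0 = 0)
(U(S(-5))*16)*Q = (6*16)*0 = 96*0 = 0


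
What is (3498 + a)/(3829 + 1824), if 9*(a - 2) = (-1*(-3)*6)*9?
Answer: 3518/5653 ≈ 0.62232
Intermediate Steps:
a = 20 (a = 2 + ((-1*(-3)*6)*9)/9 = 2 + ((3*6)*9)/9 = 2 + (18*9)/9 = 2 + (⅑)*162 = 2 + 18 = 20)
(3498 + a)/(3829 + 1824) = (3498 + 20)/(3829 + 1824) = 3518/5653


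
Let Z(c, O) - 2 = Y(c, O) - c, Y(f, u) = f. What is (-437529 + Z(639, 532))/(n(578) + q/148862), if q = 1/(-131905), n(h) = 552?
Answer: -8591123585461970/10838874444719 ≈ -792.62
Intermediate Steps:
q = -1/131905 ≈ -7.5812e-6
Z(c, O) = 2 (Z(c, O) = 2 + (c - c) = 2 + 0 = 2)
(-437529 + Z(639, 532))/(n(578) + q/148862) = (-437529 + 2)/(552 - 1/131905/148862) = -437527/(552 - 1/131905*1/148862) = -437527/(552 - 1/19635642110) = -437527/10838874444719/19635642110 = -437527*19635642110/10838874444719 = -8591123585461970/10838874444719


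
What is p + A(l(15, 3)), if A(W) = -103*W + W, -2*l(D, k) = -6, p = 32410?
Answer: 32104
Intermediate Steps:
l(D, k) = 3 (l(D, k) = -½*(-6) = 3)
A(W) = -102*W
p + A(l(15, 3)) = 32410 - 102*3 = 32410 - 306 = 32104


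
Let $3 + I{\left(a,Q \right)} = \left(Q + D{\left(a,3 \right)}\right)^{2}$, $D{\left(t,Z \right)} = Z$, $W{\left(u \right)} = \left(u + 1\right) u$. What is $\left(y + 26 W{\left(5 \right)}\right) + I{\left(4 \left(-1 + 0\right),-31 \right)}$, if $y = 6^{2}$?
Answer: $1597$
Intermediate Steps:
$W{\left(u \right)} = u \left(1 + u\right)$ ($W{\left(u \right)} = \left(1 + u\right) u = u \left(1 + u\right)$)
$y = 36$
$I{\left(a,Q \right)} = -3 + \left(3 + Q\right)^{2}$ ($I{\left(a,Q \right)} = -3 + \left(Q + 3\right)^{2} = -3 + \left(3 + Q\right)^{2}$)
$\left(y + 26 W{\left(5 \right)}\right) + I{\left(4 \left(-1 + 0\right),-31 \right)} = \left(36 + 26 \cdot 5 \left(1 + 5\right)\right) - \left(3 - \left(3 - 31\right)^{2}\right) = \left(36 + 26 \cdot 5 \cdot 6\right) - \left(3 - \left(-28\right)^{2}\right) = \left(36 + 26 \cdot 30\right) + \left(-3 + 784\right) = \left(36 + 780\right) + 781 = 816 + 781 = 1597$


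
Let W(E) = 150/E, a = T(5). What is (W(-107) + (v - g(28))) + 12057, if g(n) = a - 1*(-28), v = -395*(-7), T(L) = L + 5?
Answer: 1581738/107 ≈ 14783.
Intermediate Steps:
T(L) = 5 + L
v = 2765
a = 10 (a = 5 + 5 = 10)
g(n) = 38 (g(n) = 10 - 1*(-28) = 10 + 28 = 38)
(W(-107) + (v - g(28))) + 12057 = (150/(-107) + (2765 - 1*38)) + 12057 = (150*(-1/107) + (2765 - 38)) + 12057 = (-150/107 + 2727) + 12057 = 291639/107 + 12057 = 1581738/107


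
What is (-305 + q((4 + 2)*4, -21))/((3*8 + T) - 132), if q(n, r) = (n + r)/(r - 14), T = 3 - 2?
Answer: 10678/3745 ≈ 2.8513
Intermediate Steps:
T = 1
q(n, r) = (n + r)/(-14 + r)
(-305 + q((4 + 2)*4, -21))/((3*8 + T) - 132) = (-305 + ((4 + 2)*4 - 21)/(-14 - 21))/((3*8 + 1) - 132) = (-305 + (6*4 - 21)/(-35))/((24 + 1) - 132) = (-305 - (24 - 21)/35)/(25 - 132) = (-305 - 1/35*3)/(-107) = (-305 - 3/35)*(-1/107) = -10678/35*(-1/107) = 10678/3745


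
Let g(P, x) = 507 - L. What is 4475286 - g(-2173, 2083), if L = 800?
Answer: 4475579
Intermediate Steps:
g(P, x) = -293 (g(P, x) = 507 - 1*800 = 507 - 800 = -293)
4475286 - g(-2173, 2083) = 4475286 - 1*(-293) = 4475286 + 293 = 4475579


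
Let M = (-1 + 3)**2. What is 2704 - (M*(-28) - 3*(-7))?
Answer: 2795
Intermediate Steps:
M = 4 (M = 2**2 = 4)
2704 - (M*(-28) - 3*(-7)) = 2704 - (4*(-28) - 3*(-7)) = 2704 - (-112 + 21) = 2704 - 1*(-91) = 2704 + 91 = 2795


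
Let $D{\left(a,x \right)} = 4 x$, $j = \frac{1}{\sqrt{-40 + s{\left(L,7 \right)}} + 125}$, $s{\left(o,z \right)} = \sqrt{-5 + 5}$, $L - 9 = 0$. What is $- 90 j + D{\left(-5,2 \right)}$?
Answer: $\frac{22814}{3133} + \frac{36 i \sqrt{10}}{3133} \approx 7.2818 + 0.036336 i$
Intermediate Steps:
$L = 9$ ($L = 9 + 0 = 9$)
$s{\left(o,z \right)} = 0$ ($s{\left(o,z \right)} = \sqrt{0} = 0$)
$j = \frac{1}{125 + 2 i \sqrt{10}}$ ($j = \frac{1}{\sqrt{-40 + 0} + 125} = \frac{1}{\sqrt{-40} + 125} = \frac{1}{2 i \sqrt{10} + 125} = \frac{1}{125 + 2 i \sqrt{10}} \approx 0.0079796 - 0.00040374 i$)
$- 90 j + D{\left(-5,2 \right)} = - 90 \left(\frac{25}{3133} - \frac{2 i \sqrt{10}}{15665}\right) + 4 \cdot 2 = \left(- \frac{2250}{3133} + \frac{36 i \sqrt{10}}{3133}\right) + 8 = \frac{22814}{3133} + \frac{36 i \sqrt{10}}{3133}$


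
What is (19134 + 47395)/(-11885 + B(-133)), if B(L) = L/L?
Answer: -66529/11884 ≈ -5.5982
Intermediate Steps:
B(L) = 1
(19134 + 47395)/(-11885 + B(-133)) = (19134 + 47395)/(-11885 + 1) = 66529/(-11884) = 66529*(-1/11884) = -66529/11884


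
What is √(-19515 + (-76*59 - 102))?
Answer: I*√24101 ≈ 155.24*I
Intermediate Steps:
√(-19515 + (-76*59 - 102)) = √(-19515 + (-4484 - 102)) = √(-19515 - 4586) = √(-24101) = I*√24101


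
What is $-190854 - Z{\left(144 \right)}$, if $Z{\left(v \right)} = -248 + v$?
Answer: $-190750$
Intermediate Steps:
$-190854 - Z{\left(144 \right)} = -190854 - \left(-248 + 144\right) = -190854 - -104 = -190854 + 104 = -190750$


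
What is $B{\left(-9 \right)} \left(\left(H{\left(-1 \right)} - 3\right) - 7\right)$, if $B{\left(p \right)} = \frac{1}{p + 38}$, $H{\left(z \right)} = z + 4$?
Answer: $- \frac{7}{29} \approx -0.24138$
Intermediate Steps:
$H{\left(z \right)} = 4 + z$
$B{\left(p \right)} = \frac{1}{38 + p}$
$B{\left(-9 \right)} \left(\left(H{\left(-1 \right)} - 3\right) - 7\right) = \frac{\left(\left(4 - 1\right) - 3\right) - 7}{38 - 9} = \frac{\left(3 - 3\right) - 7}{29} = \frac{0 - 7}{29} = \frac{1}{29} \left(-7\right) = - \frac{7}{29}$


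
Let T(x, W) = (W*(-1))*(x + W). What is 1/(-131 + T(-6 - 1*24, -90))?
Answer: -1/10931 ≈ -9.1483e-5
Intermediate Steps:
T(x, W) = -W*(W + x) (T(x, W) = (-W)*(W + x) = -W*(W + x))
1/(-131 + T(-6 - 1*24, -90)) = 1/(-131 - 1*(-90)*(-90 + (-6 - 1*24))) = 1/(-131 - 1*(-90)*(-90 + (-6 - 24))) = 1/(-131 - 1*(-90)*(-90 - 30)) = 1/(-131 - 1*(-90)*(-120)) = 1/(-131 - 10800) = 1/(-10931) = -1/10931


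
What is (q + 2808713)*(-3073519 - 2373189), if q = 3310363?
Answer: -33328820201808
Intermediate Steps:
(q + 2808713)*(-3073519 - 2373189) = (3310363 + 2808713)*(-3073519 - 2373189) = 6119076*(-5446708) = -33328820201808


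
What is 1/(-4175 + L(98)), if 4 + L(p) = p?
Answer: -1/4081 ≈ -0.00024504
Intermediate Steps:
L(p) = -4 + p
1/(-4175 + L(98)) = 1/(-4175 + (-4 + 98)) = 1/(-4175 + 94) = 1/(-4081) = -1/4081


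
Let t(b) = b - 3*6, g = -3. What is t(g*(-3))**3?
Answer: -729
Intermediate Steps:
t(b) = -18 + b (t(b) = b - 18 = -18 + b)
t(g*(-3))**3 = (-18 - 3*(-3))**3 = (-18 + 9)**3 = (-9)**3 = -729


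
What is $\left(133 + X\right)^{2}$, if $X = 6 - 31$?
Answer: $11664$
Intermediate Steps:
$X = -25$
$\left(133 + X\right)^{2} = \left(133 - 25\right)^{2} = 108^{2} = 11664$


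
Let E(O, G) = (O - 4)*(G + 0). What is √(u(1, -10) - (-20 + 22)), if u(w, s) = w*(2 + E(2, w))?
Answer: I*√2 ≈ 1.4142*I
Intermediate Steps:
E(O, G) = G*(-4 + O) (E(O, G) = (-4 + O)*G = G*(-4 + O))
u(w, s) = w*(2 - 2*w) (u(w, s) = w*(2 + w*(-4 + 2)) = w*(2 + w*(-2)) = w*(2 - 2*w))
√(u(1, -10) - (-20 + 22)) = √(2*1*(1 - 1*1) - (-20 + 22)) = √(2*1*(1 - 1) - 1*2) = √(2*1*0 - 2) = √(0 - 2) = √(-2) = I*√2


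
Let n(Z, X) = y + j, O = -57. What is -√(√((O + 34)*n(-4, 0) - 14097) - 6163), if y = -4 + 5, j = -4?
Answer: -√(-6163 + 2*I*√3507) ≈ -0.75431 - 78.508*I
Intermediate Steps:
y = 1
n(Z, X) = -3 (n(Z, X) = 1 - 4 = -3)
-√(√((O + 34)*n(-4, 0) - 14097) - 6163) = -√(√((-57 + 34)*(-3) - 14097) - 6163) = -√(√(-23*(-3) - 14097) - 6163) = -√(√(69 - 14097) - 6163) = -√(√(-14028) - 6163) = -√(2*I*√3507 - 6163) = -√(-6163 + 2*I*√3507)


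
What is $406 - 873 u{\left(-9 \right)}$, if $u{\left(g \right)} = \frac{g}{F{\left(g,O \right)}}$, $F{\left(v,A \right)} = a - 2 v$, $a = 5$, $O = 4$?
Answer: $\frac{17195}{23} \approx 747.61$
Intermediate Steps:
$F{\left(v,A \right)} = 5 - 2 v$
$u{\left(g \right)} = \frac{g}{5 - 2 g}$
$406 - 873 u{\left(-9 \right)} = 406 - 873 \left(\left(-1\right) \left(-9\right) \frac{1}{-5 + 2 \left(-9\right)}\right) = 406 - 873 \left(\left(-1\right) \left(-9\right) \frac{1}{-5 - 18}\right) = 406 - 873 \left(\left(-1\right) \left(-9\right) \frac{1}{-23}\right) = 406 - 873 \left(\left(-1\right) \left(-9\right) \left(- \frac{1}{23}\right)\right) = 406 - - \frac{7857}{23} = 406 + \frac{7857}{23} = \frac{17195}{23}$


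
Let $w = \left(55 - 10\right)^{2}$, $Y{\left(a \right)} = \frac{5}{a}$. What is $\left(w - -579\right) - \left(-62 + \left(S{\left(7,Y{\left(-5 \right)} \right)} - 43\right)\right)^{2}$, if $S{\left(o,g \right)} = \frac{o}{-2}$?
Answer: $- \frac{36673}{4} \approx -9168.3$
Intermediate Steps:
$S{\left(o,g \right)} = - \frac{o}{2}$ ($S{\left(o,g \right)} = o \left(- \frac{1}{2}\right) = - \frac{o}{2}$)
$w = 2025$ ($w = 45^{2} = 2025$)
$\left(w - -579\right) - \left(-62 + \left(S{\left(7,Y{\left(-5 \right)} \right)} - 43\right)\right)^{2} = \left(2025 - -579\right) - \left(-62 - \frac{93}{2}\right)^{2} = \left(2025 + 579\right) - \left(-62 - \frac{93}{2}\right)^{2} = 2604 - \left(-62 - \frac{93}{2}\right)^{2} = 2604 - \left(- \frac{217}{2}\right)^{2} = 2604 - \frac{47089}{4} = - \frac{36673}{4}$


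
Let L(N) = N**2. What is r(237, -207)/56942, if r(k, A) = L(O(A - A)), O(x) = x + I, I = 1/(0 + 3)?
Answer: 1/512478 ≈ 1.9513e-6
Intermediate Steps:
I = 1/3 ≈ 0.33333
O(x) = 1/3 + x (O(x) = x + 1/3 = 1/3 + x)
r(k, A) = 1/9 (r(k, A) = (1/3 + (A - A))**2 = (1/3 + 0)**2 = (1/3)**2 = 1/9)
r(237, -207)/56942 = (1/9)/56942 = (1/9)*(1/56942) = 1/512478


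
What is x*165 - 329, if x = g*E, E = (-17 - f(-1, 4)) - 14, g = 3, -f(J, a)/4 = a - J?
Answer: -5774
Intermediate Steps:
f(J, a) = -4*a + 4*J (f(J, a) = -4*(a - J) = -4*a + 4*J)
E = -11 (E = (-17 - (-4*4 + 4*(-1))) - 14 = (-17 - (-16 - 4)) - 14 = (-17 - 1*(-20)) - 14 = (-17 + 20) - 14 = 3 - 14 = -11)
x = -33 (x = 3*(-11) = -33)
x*165 - 329 = -33*165 - 329 = -5445 - 329 = -5774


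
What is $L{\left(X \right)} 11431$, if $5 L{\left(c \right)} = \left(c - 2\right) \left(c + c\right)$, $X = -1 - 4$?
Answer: $160034$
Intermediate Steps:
$X = -5$
$L{\left(c \right)} = \frac{2 c \left(-2 + c\right)}{5}$ ($L{\left(c \right)} = \frac{\left(c - 2\right) \left(c + c\right)}{5} = \frac{\left(-2 + c\right) 2 c}{5} = \frac{2 c \left(-2 + c\right)}{5}$)
$L{\left(X \right)} 11431 = \frac{2}{5} \left(-5\right) \left(-2 - 5\right) 11431 = \frac{2}{5} \left(-5\right) \left(-7\right) 11431 = 14 \cdot 11431 = 160034$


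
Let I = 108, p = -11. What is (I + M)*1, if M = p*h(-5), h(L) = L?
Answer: 163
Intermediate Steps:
M = 55 (M = -11*(-5) = 55)
(I + M)*1 = (108 + 55)*1 = 163*1 = 163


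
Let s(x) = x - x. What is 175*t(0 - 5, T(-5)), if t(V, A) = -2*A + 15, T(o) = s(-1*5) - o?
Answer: 875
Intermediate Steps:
s(x) = 0
T(o) = -o (T(o) = 0 - o = -o)
t(V, A) = 15 - 2*A
175*t(0 - 5, T(-5)) = 175*(15 - (-2)*(-5)) = 175*(15 - 2*5) = 175*(15 - 10) = 175*5 = 875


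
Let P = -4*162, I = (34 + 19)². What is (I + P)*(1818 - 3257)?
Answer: -3109679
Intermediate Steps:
I = 2809 (I = 53² = 2809)
P = -648
(I + P)*(1818 - 3257) = (2809 - 648)*(1818 - 3257) = 2161*(-1439) = -3109679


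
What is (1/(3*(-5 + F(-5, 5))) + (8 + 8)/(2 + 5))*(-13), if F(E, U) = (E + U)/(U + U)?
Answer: -3029/105 ≈ -28.848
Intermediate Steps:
F(E, U) = (E + U)/(2*U) (F(E, U) = (E + U)/((2*U)) = (E + U)*(1/(2*U)) = (E + U)/(2*U))
(1/(3*(-5 + F(-5, 5))) + (8 + 8)/(2 + 5))*(-13) = (1/(3*(-5 + (½)*(-5 + 5)/5)) + (8 + 8)/(2 + 5))*(-13) = (1/(3*(-5 + (½)*(⅕)*0)) + 16/7)*(-13) = (1/(3*(-5 + 0)) + 16*(⅐))*(-13) = (1/(3*(-5)) + 16/7)*(-13) = (1/(-15) + 16/7)*(-13) = (-1/15 + 16/7)*(-13) = (233/105)*(-13) = -3029/105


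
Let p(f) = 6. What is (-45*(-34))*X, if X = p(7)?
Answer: 9180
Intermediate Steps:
X = 6
(-45*(-34))*X = -45*(-34)*6 = 1530*6 = 9180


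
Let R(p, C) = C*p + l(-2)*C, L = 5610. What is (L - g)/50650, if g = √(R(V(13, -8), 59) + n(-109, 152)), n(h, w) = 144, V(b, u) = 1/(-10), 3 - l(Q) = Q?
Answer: 561/5065 - √43310/506500 ≈ 0.11035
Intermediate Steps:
l(Q) = 3 - Q
V(b, u) = -⅒
R(p, C) = 5*C + C*p (R(p, C) = C*p + (3 - 1*(-2))*C = C*p + (3 + 2)*C = C*p + 5*C = 5*C + C*p)
g = √43310/10 (g = √(59*(5 - ⅒) + 144) = √(59*(49/10) + 144) = √(2891/10 + 144) = √(4331/10) = √43310/10 ≈ 20.811)
(L - g)/50650 = (5610 - √43310/10)/50650 = (5610 - √43310/10)*(1/50650) = 561/5065 - √43310/506500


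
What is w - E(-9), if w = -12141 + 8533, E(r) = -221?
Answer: -3387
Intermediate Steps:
w = -3608
w - E(-9) = -3608 - 1*(-221) = -3608 + 221 = -3387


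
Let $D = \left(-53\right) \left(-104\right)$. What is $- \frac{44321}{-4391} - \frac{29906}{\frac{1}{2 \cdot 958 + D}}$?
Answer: $- \frac{975424458967}{4391} \approx -2.2214 \cdot 10^{8}$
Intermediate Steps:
$D = 5512$
$- \frac{44321}{-4391} - \frac{29906}{\frac{1}{2 \cdot 958 + D}} = - \frac{44321}{-4391} - \frac{29906}{\frac{1}{2 \cdot 958 + 5512}} = \left(-44321\right) \left(- \frac{1}{4391}\right) - \frac{29906}{\frac{1}{1916 + 5512}} = \frac{44321}{4391} - \frac{29906}{\frac{1}{7428}} = \frac{44321}{4391} - 29906 \frac{1}{\frac{1}{7428}} = \frac{44321}{4391} - 222141768 = - \frac{975424458967}{4391}$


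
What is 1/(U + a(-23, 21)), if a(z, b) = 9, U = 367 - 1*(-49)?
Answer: 1/425 ≈ 0.0023529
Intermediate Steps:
U = 416 (U = 367 + 49 = 416)
1/(U + a(-23, 21)) = 1/(416 + 9) = 1/425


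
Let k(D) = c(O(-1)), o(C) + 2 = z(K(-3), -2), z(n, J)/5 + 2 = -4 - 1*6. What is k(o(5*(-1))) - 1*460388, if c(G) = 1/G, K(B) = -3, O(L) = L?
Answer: -460389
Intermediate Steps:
z(n, J) = -60 (z(n, J) = -10 + 5*(-4 - 1*6) = -10 + 5*(-4 - 6) = -10 + 5*(-10) = -10 - 50 = -60)
o(C) = -62 (o(C) = -2 - 60 = -62)
k(D) = -1 (k(D) = 1/(-1) = -1)
k(o(5*(-1))) - 1*460388 = -1 - 1*460388 = -1 - 460388 = -460389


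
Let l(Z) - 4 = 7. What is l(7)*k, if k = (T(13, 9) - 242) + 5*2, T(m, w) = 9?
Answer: -2453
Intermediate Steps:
l(Z) = 11 (l(Z) = 4 + 7 = 11)
k = -223 (k = (9 - 242) + 5*2 = -233 + 10 = -223)
l(7)*k = 11*(-223) = -2453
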